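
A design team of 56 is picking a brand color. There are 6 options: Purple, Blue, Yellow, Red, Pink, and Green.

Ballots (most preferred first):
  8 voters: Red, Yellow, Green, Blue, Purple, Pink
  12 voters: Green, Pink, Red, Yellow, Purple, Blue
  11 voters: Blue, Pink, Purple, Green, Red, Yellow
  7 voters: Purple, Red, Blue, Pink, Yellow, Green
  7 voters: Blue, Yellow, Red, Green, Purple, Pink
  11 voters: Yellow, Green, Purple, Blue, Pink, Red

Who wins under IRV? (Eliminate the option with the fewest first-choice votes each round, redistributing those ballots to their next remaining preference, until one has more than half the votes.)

Round 1: Purple 7, Blue 18, Yellow 11, Red 8, Pink 0, Green 12. Pink eliminated.
Round 2: Purple 7, Blue 18, Yellow 11, Red 8, Green 12. Purple eliminated.
Round 3: Blue 18, Yellow 11, Red 15, Green 12. Yellow eliminated.
Round 4: Blue 18, Red 15, Green 23. Red eliminated.
Round 5: Blue 25, Green 31. Green has a majority (≥29).

Green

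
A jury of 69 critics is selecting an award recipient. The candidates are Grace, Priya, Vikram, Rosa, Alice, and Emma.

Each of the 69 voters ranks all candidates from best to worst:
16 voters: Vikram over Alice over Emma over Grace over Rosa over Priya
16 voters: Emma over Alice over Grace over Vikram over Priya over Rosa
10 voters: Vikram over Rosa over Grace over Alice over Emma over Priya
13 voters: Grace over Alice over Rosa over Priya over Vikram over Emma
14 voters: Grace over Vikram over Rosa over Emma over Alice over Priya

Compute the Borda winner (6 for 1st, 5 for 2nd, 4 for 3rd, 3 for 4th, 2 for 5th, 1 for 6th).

Grace

Grace: 16×3 + 16×4 + 10×4 + 13×6 + 14×6 = 314
Priya: 16×1 + 16×2 + 10×1 + 13×3 + 14×1 = 111
Vikram: 16×6 + 16×3 + 10×6 + 13×2 + 14×5 = 300
Rosa: 16×2 + 16×1 + 10×5 + 13×4 + 14×4 = 206
Alice: 16×5 + 16×5 + 10×3 + 13×5 + 14×2 = 283
Emma: 16×4 + 16×6 + 10×2 + 13×1 + 14×3 = 235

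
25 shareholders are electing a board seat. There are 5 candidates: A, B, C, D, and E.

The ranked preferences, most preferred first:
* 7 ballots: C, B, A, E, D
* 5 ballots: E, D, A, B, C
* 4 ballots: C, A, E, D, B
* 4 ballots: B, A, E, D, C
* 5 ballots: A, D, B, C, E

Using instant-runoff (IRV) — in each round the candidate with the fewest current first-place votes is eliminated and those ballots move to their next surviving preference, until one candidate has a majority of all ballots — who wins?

Round 1: A 5, B 4, C 11, D 0, E 5. D eliminated.
Round 2: A 5, B 4, C 11, E 5. B eliminated.
Round 3: A 9, C 11, E 5. E eliminated.
Round 4: A 14, C 11. A has a majority (≥13).

A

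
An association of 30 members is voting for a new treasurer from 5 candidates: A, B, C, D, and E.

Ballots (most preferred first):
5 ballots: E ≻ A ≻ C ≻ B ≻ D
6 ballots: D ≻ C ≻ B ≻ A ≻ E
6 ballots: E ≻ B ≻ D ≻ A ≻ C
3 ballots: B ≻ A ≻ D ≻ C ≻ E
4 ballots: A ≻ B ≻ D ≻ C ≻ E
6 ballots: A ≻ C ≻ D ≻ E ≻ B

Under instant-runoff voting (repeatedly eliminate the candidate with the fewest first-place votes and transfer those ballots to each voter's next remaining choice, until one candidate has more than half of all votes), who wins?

A

Round 1: A 10, B 3, C 0, D 6, E 11. C eliminated.
Round 2: A 10, B 3, D 6, E 11. B eliminated.
Round 3: A 13, D 6, E 11. D eliminated.
Round 4: A 19, E 11. A has a majority (≥16).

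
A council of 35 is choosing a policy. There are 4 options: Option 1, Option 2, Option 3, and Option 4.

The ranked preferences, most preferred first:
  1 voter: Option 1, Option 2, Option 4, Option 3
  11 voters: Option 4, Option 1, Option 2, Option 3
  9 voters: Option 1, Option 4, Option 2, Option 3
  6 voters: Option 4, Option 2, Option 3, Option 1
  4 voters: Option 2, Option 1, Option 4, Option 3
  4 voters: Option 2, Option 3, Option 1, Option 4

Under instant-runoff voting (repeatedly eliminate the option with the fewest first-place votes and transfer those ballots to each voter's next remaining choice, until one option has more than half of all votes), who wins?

Option 1

Round 1: Option 1 10, Option 2 8, Option 3 0, Option 4 17. Option 3 eliminated.
Round 2: Option 1 10, Option 2 8, Option 4 17. Option 2 eliminated.
Round 3: Option 1 18, Option 4 17. Option 1 has a majority (≥18).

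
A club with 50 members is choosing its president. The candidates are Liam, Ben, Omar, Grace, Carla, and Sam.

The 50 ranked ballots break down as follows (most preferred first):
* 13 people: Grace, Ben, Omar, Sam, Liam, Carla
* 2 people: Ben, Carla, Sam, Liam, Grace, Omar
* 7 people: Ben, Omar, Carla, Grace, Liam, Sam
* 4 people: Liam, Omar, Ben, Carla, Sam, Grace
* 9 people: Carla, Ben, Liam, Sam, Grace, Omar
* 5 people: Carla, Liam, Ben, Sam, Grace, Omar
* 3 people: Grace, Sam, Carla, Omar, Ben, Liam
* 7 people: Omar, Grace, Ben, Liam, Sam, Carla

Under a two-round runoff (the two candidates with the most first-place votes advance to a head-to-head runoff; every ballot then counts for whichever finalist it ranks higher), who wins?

Round 1 first-place votes: Liam 4, Ben 9, Omar 7, Grace 16, Carla 14, Sam 0. Grace and Carla advance.
Runoff: Grace is ranked above Carla on 23 ballots, Carla above Grace on 27.

Carla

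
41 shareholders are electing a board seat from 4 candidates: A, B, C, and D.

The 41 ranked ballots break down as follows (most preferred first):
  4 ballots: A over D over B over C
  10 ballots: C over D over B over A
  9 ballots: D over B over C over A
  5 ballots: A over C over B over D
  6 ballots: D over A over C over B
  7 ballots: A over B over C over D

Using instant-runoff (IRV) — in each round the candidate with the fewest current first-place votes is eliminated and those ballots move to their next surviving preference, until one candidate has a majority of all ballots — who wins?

Round 1: A 16, B 0, C 10, D 15. B eliminated.
Round 2: A 16, C 10, D 15. C eliminated.
Round 3: A 16, D 25. D has a majority (≥21).

D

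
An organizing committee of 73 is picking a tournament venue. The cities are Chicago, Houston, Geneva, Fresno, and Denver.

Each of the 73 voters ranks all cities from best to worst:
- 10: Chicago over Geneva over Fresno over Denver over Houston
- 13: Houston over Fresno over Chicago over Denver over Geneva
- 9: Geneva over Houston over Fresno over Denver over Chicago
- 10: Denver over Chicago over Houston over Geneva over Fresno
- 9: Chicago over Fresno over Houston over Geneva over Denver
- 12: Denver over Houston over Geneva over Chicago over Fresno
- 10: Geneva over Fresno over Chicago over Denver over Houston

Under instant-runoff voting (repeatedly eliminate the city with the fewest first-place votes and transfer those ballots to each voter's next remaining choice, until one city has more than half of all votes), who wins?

Round 1: Chicago 19, Houston 13, Geneva 19, Fresno 0, Denver 22. Fresno eliminated.
Round 2: Chicago 19, Houston 13, Geneva 19, Denver 22. Houston eliminated.
Round 3: Chicago 32, Geneva 19, Denver 22. Geneva eliminated.
Round 4: Chicago 42, Denver 31. Chicago has a majority (≥37).

Chicago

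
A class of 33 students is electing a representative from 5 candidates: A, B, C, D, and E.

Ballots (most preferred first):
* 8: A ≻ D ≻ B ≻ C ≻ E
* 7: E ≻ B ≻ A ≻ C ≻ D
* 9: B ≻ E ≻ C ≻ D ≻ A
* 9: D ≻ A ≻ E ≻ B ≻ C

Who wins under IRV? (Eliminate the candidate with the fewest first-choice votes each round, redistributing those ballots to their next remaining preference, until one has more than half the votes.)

Round 1: A 8, B 9, C 0, D 9, E 7. C eliminated.
Round 2: A 8, B 9, D 9, E 7. E eliminated.
Round 3: A 8, B 16, D 9. A eliminated.
Round 4: B 16, D 17. D has a majority (≥17).

D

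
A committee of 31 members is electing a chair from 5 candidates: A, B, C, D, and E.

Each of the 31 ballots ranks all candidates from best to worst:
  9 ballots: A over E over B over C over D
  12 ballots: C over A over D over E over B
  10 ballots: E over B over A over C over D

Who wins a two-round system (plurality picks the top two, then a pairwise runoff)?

Round 1 first-place votes: A 9, B 0, C 12, D 0, E 10. C and E advance.
Runoff: C is ranked above E on 12 ballots, E above C on 19.

E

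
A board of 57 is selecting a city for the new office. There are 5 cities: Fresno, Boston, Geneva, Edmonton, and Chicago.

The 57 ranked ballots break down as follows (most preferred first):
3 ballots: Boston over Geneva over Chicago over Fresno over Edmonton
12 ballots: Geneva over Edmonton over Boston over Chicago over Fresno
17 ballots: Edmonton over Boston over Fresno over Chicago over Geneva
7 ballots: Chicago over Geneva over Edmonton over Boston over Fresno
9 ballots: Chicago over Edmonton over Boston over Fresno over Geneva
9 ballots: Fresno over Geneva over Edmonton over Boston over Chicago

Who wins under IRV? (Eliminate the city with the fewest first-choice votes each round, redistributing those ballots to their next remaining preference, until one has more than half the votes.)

Geneva

Round 1: Fresno 9, Boston 3, Geneva 12, Edmonton 17, Chicago 16. Boston eliminated.
Round 2: Fresno 9, Geneva 15, Edmonton 17, Chicago 16. Fresno eliminated.
Round 3: Geneva 24, Edmonton 17, Chicago 16. Chicago eliminated.
Round 4: Geneva 31, Edmonton 26. Geneva has a majority (≥29).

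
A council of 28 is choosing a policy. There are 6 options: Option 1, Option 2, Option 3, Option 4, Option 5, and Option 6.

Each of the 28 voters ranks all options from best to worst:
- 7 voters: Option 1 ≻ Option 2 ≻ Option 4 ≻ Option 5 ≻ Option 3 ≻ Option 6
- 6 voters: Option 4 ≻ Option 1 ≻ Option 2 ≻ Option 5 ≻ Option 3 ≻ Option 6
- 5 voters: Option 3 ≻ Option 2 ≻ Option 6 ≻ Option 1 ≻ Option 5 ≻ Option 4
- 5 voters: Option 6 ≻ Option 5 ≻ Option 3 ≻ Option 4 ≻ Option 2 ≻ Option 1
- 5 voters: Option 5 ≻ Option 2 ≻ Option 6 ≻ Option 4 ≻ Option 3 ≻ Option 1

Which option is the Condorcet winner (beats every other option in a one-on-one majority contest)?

Option 2

Option 2 vs Option 1: 15–13
Option 2 vs Option 3: 18–10
Option 2 vs Option 4: 17–11
Option 2 vs Option 5: 18–10
Option 2 vs Option 6: 23–5
Option 2 beats every other option.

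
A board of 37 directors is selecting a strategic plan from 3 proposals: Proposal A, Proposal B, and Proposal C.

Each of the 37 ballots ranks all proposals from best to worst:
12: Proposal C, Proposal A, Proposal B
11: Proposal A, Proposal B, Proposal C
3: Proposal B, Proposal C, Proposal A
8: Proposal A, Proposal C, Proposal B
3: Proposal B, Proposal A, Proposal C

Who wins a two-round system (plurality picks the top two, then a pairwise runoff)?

Round 1 first-place votes: Proposal A 19, Proposal B 6, Proposal C 12. Proposal A and Proposal C advance.
Runoff: Proposal A is ranked above Proposal C on 22 ballots, Proposal C above Proposal A on 15.

Proposal A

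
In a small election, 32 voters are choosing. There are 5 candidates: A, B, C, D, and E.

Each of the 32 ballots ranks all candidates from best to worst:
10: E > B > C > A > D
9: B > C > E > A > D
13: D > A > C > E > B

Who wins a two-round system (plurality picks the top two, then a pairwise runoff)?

Round 1 first-place votes: A 0, B 9, C 0, D 13, E 10. D and E advance.
Runoff: D is ranked above E on 13 ballots, E above D on 19.

E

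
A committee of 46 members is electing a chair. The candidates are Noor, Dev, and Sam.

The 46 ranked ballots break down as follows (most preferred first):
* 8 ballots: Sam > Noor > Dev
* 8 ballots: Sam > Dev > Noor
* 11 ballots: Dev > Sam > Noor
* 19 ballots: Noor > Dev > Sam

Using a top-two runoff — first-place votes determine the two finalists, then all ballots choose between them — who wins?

Sam

Round 1 first-place votes: Noor 19, Dev 11, Sam 16. Noor and Sam advance.
Runoff: Noor is ranked above Sam on 19 ballots, Sam above Noor on 27.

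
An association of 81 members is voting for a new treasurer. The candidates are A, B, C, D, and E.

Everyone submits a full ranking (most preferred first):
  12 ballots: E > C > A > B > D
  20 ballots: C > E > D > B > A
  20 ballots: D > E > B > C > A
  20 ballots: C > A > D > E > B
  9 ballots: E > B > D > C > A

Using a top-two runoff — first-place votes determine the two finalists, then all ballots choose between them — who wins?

E

Round 1 first-place votes: A 0, B 0, C 40, D 20, E 21. C and E advance.
Runoff: C is ranked above E on 40 ballots, E above C on 41.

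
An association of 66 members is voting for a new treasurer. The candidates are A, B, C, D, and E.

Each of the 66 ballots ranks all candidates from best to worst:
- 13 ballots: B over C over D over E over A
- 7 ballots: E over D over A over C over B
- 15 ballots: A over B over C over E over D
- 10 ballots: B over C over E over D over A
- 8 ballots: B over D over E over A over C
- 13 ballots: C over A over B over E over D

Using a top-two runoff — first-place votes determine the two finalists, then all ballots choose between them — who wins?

A

Round 1 first-place votes: A 15, B 31, C 13, D 0, E 7. B and A advance.
Runoff: B is ranked above A on 31 ballots, A above B on 35.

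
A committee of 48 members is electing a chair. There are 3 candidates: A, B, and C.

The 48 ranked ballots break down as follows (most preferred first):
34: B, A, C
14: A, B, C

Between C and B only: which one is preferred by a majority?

B

C is ranked above B on 0 ballots; B above C on 48.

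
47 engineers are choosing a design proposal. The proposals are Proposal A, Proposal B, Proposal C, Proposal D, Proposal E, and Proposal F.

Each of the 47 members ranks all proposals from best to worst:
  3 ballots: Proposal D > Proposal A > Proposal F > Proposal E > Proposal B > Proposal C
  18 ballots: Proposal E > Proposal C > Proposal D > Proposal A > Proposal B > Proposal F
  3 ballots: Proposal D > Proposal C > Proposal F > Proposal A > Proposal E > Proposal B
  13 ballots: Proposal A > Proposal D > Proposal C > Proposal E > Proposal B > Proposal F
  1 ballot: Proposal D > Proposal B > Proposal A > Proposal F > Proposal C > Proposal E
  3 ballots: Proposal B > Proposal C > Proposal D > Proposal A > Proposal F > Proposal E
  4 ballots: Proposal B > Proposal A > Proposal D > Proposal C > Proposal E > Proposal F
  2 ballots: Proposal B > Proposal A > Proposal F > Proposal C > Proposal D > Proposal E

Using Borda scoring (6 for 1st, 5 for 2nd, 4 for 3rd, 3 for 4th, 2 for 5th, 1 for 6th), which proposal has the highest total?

Proposal D

Proposal A: 3×5 + 18×3 + 3×3 + 13×6 + 1×4 + 3×3 + 4×5 + 2×5 = 199
Proposal B: 3×2 + 18×2 + 3×1 + 13×2 + 1×5 + 3×6 + 4×6 + 2×6 = 130
Proposal C: 3×1 + 18×5 + 3×5 + 13×4 + 1×2 + 3×5 + 4×3 + 2×3 = 195
Proposal D: 3×6 + 18×4 + 3×6 + 13×5 + 1×6 + 3×4 + 4×4 + 2×2 = 211
Proposal E: 3×3 + 18×6 + 3×2 + 13×3 + 1×1 + 3×1 + 4×2 + 2×1 = 176
Proposal F: 3×4 + 18×1 + 3×4 + 13×1 + 1×3 + 3×2 + 4×1 + 2×4 = 76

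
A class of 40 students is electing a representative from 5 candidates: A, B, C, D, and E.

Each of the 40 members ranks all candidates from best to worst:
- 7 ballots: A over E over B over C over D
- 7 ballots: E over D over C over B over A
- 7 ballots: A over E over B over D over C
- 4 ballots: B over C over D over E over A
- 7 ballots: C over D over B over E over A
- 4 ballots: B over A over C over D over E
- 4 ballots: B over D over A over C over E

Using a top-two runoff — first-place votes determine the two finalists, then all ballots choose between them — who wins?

Round 1 first-place votes: A 14, B 12, C 7, D 0, E 7. A and B advance.
Runoff: A is ranked above B on 14 ballots, B above A on 26.

B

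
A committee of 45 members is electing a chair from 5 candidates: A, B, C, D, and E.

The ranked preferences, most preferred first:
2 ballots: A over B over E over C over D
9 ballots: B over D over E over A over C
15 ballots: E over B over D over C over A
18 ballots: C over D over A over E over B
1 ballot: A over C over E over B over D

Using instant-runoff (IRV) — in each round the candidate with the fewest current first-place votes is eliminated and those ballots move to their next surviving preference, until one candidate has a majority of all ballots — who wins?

Round 1: A 3, B 9, C 18, D 0, E 15. D eliminated.
Round 2: A 3, B 9, C 18, E 15. A eliminated.
Round 3: B 11, C 19, E 15. B eliminated.
Round 4: C 19, E 26. E has a majority (≥23).

E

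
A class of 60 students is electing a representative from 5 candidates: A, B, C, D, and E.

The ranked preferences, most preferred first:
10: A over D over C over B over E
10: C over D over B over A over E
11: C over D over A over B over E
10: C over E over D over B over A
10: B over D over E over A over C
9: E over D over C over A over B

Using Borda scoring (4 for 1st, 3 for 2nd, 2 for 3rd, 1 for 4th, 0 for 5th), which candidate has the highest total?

D

A: 10×4 + 10×1 + 11×2 + 10×0 + 10×1 + 9×1 = 91
B: 10×1 + 10×2 + 11×1 + 10×1 + 10×4 + 9×0 = 91
C: 10×2 + 10×4 + 11×4 + 10×4 + 10×0 + 9×2 = 162
D: 10×3 + 10×3 + 11×3 + 10×2 + 10×3 + 9×3 = 170
E: 10×0 + 10×0 + 11×0 + 10×3 + 10×2 + 9×4 = 86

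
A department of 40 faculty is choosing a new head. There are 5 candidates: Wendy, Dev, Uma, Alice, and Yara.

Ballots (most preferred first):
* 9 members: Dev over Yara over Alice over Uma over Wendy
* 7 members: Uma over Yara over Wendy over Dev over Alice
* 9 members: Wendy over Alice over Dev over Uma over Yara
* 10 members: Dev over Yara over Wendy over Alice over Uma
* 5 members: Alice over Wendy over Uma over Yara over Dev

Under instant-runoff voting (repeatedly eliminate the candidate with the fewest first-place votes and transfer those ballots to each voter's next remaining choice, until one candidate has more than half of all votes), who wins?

Wendy

Round 1: Wendy 9, Dev 19, Uma 7, Alice 5, Yara 0. Yara eliminated.
Round 2: Wendy 9, Dev 19, Uma 7, Alice 5. Alice eliminated.
Round 3: Wendy 14, Dev 19, Uma 7. Uma eliminated.
Round 4: Wendy 21, Dev 19. Wendy has a majority (≥21).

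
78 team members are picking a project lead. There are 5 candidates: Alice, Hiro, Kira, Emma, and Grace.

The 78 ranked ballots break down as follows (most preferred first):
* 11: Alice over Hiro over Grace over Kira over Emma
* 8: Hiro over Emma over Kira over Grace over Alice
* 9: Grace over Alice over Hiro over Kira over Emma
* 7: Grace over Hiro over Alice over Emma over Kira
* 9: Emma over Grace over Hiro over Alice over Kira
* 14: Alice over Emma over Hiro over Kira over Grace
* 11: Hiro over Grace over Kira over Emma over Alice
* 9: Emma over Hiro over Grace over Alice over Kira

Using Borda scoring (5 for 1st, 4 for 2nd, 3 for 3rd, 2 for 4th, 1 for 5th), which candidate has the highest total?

Alice: 11×5 + 8×1 + 9×4 + 7×3 + 9×2 + 14×5 + 11×1 + 9×2 = 237
Hiro: 11×4 + 8×5 + 9×3 + 7×4 + 9×3 + 14×3 + 11×5 + 9×4 = 299
Kira: 11×2 + 8×3 + 9×2 + 7×1 + 9×1 + 14×2 + 11×3 + 9×1 = 150
Emma: 11×1 + 8×4 + 9×1 + 7×2 + 9×5 + 14×4 + 11×2 + 9×5 = 234
Grace: 11×3 + 8×2 + 9×5 + 7×5 + 9×4 + 14×1 + 11×4 + 9×3 = 250

Hiro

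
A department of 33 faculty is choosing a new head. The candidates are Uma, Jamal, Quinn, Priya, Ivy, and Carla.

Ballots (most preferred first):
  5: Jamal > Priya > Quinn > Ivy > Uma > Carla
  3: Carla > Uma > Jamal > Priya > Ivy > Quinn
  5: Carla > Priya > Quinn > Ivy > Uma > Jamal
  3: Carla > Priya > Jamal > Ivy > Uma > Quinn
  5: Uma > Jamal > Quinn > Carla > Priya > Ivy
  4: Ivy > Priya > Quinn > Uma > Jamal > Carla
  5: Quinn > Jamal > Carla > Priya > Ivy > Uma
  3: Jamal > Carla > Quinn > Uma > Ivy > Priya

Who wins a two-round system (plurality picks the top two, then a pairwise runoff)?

Round 1 first-place votes: Uma 5, Jamal 8, Quinn 5, Priya 0, Ivy 4, Carla 11. Carla and Jamal advance.
Runoff: Carla is ranked above Jamal on 11 ballots, Jamal above Carla on 22.

Jamal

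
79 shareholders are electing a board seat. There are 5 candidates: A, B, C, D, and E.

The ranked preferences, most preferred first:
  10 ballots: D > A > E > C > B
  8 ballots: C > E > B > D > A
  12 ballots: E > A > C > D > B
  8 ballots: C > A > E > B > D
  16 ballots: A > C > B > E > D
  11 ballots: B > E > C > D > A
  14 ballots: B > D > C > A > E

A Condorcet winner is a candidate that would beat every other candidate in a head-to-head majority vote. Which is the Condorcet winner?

C

C vs A: 41–38
C vs B: 54–25
C vs D: 55–24
C vs E: 46–33
C beats every other candidate.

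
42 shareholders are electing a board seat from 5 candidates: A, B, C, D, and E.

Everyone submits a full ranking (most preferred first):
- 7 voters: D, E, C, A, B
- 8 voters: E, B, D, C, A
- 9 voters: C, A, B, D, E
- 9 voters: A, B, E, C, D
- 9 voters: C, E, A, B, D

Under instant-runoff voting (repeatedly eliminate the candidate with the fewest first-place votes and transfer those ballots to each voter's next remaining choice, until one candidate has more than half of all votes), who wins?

E

Round 1: A 9, B 0, C 18, D 7, E 8. B eliminated.
Round 2: A 9, C 18, D 7, E 8. D eliminated.
Round 3: A 9, C 18, E 15. A eliminated.
Round 4: C 18, E 24. E has a majority (≥22).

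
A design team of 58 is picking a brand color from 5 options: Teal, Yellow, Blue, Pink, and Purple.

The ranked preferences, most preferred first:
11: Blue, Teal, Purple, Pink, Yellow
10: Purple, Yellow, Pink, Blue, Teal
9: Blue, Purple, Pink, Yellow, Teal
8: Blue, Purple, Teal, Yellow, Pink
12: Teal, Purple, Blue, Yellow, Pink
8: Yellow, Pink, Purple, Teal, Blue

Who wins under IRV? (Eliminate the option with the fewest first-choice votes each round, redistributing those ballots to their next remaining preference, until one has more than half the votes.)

Round 1: Teal 12, Yellow 8, Blue 28, Pink 0, Purple 10. Pink eliminated.
Round 2: Teal 12, Yellow 8, Blue 28, Purple 10. Yellow eliminated.
Round 3: Teal 12, Blue 28, Purple 18. Teal eliminated.
Round 4: Blue 28, Purple 30. Purple has a majority (≥30).

Purple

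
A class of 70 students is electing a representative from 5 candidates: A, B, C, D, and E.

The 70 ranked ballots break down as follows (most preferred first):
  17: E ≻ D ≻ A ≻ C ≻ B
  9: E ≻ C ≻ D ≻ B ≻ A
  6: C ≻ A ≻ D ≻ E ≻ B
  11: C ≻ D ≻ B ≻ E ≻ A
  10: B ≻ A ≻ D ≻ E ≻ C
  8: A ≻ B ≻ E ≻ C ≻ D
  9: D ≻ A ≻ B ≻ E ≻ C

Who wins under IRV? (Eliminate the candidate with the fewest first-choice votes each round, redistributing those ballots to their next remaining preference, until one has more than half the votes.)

Round 1: A 8, B 10, C 17, D 9, E 26. A eliminated.
Round 2: B 18, C 17, D 9, E 26. D eliminated.
Round 3: B 27, C 17, E 26. C eliminated.
Round 4: B 38, E 32. B has a majority (≥36).

B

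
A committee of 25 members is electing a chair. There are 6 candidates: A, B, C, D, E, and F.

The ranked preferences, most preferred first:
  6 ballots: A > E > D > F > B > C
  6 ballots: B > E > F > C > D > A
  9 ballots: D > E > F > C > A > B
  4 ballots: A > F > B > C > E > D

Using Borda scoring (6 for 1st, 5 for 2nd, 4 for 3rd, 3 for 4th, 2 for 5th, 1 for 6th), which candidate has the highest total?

A: 6×6 + 6×1 + 9×2 + 4×6 = 84
B: 6×2 + 6×6 + 9×1 + 4×4 = 73
C: 6×1 + 6×3 + 9×3 + 4×3 = 63
D: 6×4 + 6×2 + 9×6 + 4×1 = 94
E: 6×5 + 6×5 + 9×5 + 4×2 = 113
F: 6×3 + 6×4 + 9×4 + 4×5 = 98

E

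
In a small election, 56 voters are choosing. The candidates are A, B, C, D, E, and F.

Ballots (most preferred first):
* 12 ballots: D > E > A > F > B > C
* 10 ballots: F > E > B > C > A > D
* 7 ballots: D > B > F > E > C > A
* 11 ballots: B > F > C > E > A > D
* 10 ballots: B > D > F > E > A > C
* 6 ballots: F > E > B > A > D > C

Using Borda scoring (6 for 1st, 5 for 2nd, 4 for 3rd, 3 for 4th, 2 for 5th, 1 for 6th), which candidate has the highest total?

F

A: 12×4 + 10×2 + 7×1 + 11×2 + 10×2 + 6×3 = 135
B: 12×2 + 10×4 + 7×5 + 11×6 + 10×6 + 6×4 = 249
C: 12×1 + 10×3 + 7×2 + 11×4 + 10×1 + 6×1 = 116
D: 12×6 + 10×1 + 7×6 + 11×1 + 10×5 + 6×2 = 197
E: 12×5 + 10×5 + 7×3 + 11×3 + 10×3 + 6×5 = 224
F: 12×3 + 10×6 + 7×4 + 11×5 + 10×4 + 6×6 = 255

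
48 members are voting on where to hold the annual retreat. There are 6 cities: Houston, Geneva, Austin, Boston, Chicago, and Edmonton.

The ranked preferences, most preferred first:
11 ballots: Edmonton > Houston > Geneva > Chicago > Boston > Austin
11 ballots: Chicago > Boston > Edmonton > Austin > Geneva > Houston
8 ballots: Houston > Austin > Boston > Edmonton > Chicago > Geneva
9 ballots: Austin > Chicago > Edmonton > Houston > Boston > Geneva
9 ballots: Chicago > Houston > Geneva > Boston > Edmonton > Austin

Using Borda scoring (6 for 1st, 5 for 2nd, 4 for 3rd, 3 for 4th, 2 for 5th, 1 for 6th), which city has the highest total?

Chicago

Houston: 11×5 + 11×1 + 8×6 + 9×3 + 9×5 = 186
Geneva: 11×4 + 11×2 + 8×1 + 9×1 + 9×4 = 119
Austin: 11×1 + 11×3 + 8×5 + 9×6 + 9×1 = 147
Boston: 11×2 + 11×5 + 8×4 + 9×2 + 9×3 = 154
Chicago: 11×3 + 11×6 + 8×2 + 9×5 + 9×6 = 214
Edmonton: 11×6 + 11×4 + 8×3 + 9×4 + 9×2 = 188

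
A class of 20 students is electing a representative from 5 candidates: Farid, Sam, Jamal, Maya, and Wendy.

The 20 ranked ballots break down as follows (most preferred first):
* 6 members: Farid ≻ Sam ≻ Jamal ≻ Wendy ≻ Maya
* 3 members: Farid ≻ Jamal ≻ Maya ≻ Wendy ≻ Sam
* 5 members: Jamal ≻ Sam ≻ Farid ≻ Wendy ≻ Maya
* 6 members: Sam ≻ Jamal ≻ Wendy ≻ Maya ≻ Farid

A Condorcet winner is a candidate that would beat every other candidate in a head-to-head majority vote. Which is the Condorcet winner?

Sam vs Farid: 11–9
Sam vs Jamal: 12–8
Sam vs Maya: 17–3
Sam vs Wendy: 17–3
Sam beats every other candidate.

Sam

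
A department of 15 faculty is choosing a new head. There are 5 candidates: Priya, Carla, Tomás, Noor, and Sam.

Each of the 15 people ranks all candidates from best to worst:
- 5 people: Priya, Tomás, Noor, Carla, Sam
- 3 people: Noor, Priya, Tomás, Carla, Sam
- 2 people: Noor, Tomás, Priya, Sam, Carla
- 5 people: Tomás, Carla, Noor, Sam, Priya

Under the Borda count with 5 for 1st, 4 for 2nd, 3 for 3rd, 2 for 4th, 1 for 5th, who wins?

Priya: 5×5 + 3×4 + 2×3 + 5×1 = 48
Carla: 5×2 + 3×2 + 2×1 + 5×4 = 38
Tomás: 5×4 + 3×3 + 2×4 + 5×5 = 62
Noor: 5×3 + 3×5 + 2×5 + 5×3 = 55
Sam: 5×1 + 3×1 + 2×2 + 5×2 = 22

Tomás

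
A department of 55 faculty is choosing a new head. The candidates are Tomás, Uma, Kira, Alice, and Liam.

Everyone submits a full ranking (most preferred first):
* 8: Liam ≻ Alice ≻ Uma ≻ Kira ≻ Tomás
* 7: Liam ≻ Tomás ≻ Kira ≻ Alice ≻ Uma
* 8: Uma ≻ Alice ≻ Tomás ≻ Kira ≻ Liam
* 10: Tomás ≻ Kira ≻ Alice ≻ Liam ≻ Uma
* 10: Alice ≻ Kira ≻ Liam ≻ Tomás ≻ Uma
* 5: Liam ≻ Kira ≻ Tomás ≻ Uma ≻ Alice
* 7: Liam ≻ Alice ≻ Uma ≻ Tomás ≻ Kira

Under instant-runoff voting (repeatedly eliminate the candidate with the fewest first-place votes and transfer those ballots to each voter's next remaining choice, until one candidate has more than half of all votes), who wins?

Round 1: Tomás 10, Uma 8, Kira 0, Alice 10, Liam 27. Kira eliminated.
Round 2: Tomás 10, Uma 8, Alice 10, Liam 27. Uma eliminated.
Round 3: Tomás 10, Alice 18, Liam 27. Tomás eliminated.
Round 4: Alice 28, Liam 27. Alice has a majority (≥28).

Alice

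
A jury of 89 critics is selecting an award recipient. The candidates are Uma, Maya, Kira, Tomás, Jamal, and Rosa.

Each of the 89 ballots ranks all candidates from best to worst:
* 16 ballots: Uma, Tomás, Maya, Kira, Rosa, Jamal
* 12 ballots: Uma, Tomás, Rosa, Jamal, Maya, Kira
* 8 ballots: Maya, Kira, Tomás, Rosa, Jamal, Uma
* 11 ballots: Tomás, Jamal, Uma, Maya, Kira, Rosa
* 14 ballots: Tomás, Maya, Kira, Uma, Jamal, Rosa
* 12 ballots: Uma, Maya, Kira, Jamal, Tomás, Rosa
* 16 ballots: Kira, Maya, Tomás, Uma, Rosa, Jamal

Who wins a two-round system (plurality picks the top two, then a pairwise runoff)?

Round 1 first-place votes: Uma 40, Maya 8, Kira 16, Tomás 25, Jamal 0, Rosa 0. Uma and Tomás advance.
Runoff: Uma is ranked above Tomás on 40 ballots, Tomás above Uma on 49.

Tomás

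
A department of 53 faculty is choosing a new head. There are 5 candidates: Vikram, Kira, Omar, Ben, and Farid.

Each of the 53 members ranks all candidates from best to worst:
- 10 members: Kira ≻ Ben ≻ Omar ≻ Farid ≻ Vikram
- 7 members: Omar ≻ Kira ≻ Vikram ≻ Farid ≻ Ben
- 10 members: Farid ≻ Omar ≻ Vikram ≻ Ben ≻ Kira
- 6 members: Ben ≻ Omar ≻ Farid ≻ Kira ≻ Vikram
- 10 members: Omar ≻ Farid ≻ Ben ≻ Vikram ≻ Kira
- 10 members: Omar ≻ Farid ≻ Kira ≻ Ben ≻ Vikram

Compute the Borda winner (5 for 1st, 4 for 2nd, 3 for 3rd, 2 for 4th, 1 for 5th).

Omar

Vikram: 10×1 + 7×3 + 10×3 + 6×1 + 10×2 + 10×1 = 97
Kira: 10×5 + 7×4 + 10×1 + 6×2 + 10×1 + 10×3 = 140
Omar: 10×3 + 7×5 + 10×4 + 6×4 + 10×5 + 10×5 = 229
Ben: 10×4 + 7×1 + 10×2 + 6×5 + 10×3 + 10×2 = 147
Farid: 10×2 + 7×2 + 10×5 + 6×3 + 10×4 + 10×4 = 182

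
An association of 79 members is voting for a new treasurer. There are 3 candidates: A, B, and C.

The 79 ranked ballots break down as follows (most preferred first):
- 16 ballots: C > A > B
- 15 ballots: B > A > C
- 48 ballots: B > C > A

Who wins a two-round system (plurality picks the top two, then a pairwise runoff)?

Round 1 first-place votes: A 0, B 63, C 16. B and C advance.
Runoff: B is ranked above C on 63 ballots, C above B on 16.

B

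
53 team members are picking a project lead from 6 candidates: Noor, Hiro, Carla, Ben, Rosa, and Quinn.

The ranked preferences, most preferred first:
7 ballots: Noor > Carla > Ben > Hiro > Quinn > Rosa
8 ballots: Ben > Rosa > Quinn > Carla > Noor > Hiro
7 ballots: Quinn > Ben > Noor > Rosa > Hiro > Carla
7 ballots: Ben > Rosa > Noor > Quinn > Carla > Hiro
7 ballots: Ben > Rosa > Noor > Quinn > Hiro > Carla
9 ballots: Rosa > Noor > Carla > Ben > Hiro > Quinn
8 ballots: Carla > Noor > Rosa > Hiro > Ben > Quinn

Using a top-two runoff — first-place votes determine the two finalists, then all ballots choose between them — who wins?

Round 1 first-place votes: Noor 7, Hiro 0, Carla 8, Ben 22, Rosa 9, Quinn 7. Ben and Rosa advance.
Runoff: Ben is ranked above Rosa on 36 ballots, Rosa above Ben on 17.

Ben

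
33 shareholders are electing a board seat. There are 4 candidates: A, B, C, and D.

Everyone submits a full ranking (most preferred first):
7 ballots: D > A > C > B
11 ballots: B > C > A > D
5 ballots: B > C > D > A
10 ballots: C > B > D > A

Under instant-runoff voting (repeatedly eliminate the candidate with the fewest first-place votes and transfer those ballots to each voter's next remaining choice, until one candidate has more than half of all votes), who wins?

Round 1: A 0, B 16, C 10, D 7. A eliminated.
Round 2: B 16, C 10, D 7. D eliminated.
Round 3: B 16, C 17. C has a majority (≥17).

C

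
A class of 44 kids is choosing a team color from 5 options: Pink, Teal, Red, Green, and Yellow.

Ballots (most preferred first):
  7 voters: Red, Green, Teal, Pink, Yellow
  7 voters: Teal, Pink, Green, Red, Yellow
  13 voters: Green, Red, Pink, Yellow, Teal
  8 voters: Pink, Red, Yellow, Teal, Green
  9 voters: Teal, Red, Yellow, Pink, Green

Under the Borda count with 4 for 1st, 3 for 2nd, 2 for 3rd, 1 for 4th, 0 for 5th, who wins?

Red

Pink: 7×1 + 7×3 + 13×2 + 8×4 + 9×1 = 95
Teal: 7×2 + 7×4 + 13×0 + 8×1 + 9×4 = 86
Red: 7×4 + 7×1 + 13×3 + 8×3 + 9×3 = 125
Green: 7×3 + 7×2 + 13×4 + 8×0 + 9×0 = 87
Yellow: 7×0 + 7×0 + 13×1 + 8×2 + 9×2 = 47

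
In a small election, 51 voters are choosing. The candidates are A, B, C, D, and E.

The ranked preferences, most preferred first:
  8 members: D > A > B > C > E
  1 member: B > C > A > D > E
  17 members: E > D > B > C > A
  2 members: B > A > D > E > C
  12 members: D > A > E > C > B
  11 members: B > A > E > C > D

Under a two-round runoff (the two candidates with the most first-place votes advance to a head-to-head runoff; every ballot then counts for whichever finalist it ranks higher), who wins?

E

Round 1 first-place votes: A 0, B 14, C 0, D 20, E 17. D and E advance.
Runoff: D is ranked above E on 23 ballots, E above D on 28.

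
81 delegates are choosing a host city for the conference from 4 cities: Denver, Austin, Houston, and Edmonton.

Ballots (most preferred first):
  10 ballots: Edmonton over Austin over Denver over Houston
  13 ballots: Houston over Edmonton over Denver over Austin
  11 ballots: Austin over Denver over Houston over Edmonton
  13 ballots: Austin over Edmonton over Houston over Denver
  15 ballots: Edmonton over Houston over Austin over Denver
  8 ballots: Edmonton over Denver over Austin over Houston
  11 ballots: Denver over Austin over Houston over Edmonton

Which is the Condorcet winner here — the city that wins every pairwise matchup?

Edmonton

Edmonton vs Denver: 59–22
Edmonton vs Austin: 46–35
Edmonton vs Houston: 46–35
Edmonton beats every other city.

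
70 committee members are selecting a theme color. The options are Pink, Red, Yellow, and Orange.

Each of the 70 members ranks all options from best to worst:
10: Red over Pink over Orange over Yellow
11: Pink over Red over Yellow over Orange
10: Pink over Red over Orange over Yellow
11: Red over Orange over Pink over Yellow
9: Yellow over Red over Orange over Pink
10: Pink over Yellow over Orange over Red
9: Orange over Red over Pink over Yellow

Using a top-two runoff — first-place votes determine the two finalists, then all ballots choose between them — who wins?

Round 1 first-place votes: Pink 31, Red 21, Yellow 9, Orange 9. Pink and Red advance.
Runoff: Pink is ranked above Red on 31 ballots, Red above Pink on 39.

Red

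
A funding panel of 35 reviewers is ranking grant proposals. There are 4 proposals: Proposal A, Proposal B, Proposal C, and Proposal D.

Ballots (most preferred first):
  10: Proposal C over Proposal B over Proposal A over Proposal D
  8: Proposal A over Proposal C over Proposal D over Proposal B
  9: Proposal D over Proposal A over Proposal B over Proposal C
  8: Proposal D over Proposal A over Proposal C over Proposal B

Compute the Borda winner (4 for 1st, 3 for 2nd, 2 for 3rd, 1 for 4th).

Proposal A: 10×2 + 8×4 + 9×3 + 8×3 = 103
Proposal B: 10×3 + 8×1 + 9×2 + 8×1 = 64
Proposal C: 10×4 + 8×3 + 9×1 + 8×2 = 89
Proposal D: 10×1 + 8×2 + 9×4 + 8×4 = 94

Proposal A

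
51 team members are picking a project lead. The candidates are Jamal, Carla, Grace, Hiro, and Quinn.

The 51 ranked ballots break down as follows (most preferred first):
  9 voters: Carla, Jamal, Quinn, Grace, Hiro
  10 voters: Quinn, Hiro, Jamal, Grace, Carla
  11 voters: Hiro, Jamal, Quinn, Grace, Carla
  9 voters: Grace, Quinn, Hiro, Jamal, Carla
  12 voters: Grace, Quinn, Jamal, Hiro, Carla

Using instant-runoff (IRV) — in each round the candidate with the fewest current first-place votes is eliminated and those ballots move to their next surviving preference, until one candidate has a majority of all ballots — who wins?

Quinn

Round 1: Jamal 0, Carla 9, Grace 21, Hiro 11, Quinn 10. Jamal eliminated.
Round 2: Carla 9, Grace 21, Hiro 11, Quinn 10. Carla eliminated.
Round 3: Grace 21, Hiro 11, Quinn 19. Hiro eliminated.
Round 4: Grace 21, Quinn 30. Quinn has a majority (≥26).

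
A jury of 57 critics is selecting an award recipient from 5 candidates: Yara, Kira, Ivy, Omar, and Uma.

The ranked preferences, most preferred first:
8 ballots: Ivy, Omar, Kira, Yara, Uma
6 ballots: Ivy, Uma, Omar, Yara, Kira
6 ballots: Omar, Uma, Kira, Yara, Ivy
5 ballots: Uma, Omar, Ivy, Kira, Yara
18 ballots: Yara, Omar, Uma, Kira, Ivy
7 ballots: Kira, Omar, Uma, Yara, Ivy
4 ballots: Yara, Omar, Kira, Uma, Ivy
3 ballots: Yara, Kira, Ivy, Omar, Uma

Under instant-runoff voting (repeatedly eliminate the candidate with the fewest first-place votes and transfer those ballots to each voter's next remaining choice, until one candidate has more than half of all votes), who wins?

Round 1: Yara 25, Kira 7, Ivy 14, Omar 6, Uma 5. Uma eliminated.
Round 2: Yara 25, Kira 7, Ivy 14, Omar 11. Kira eliminated.
Round 3: Yara 25, Ivy 14, Omar 18. Ivy eliminated.
Round 4: Yara 25, Omar 32. Omar has a majority (≥29).

Omar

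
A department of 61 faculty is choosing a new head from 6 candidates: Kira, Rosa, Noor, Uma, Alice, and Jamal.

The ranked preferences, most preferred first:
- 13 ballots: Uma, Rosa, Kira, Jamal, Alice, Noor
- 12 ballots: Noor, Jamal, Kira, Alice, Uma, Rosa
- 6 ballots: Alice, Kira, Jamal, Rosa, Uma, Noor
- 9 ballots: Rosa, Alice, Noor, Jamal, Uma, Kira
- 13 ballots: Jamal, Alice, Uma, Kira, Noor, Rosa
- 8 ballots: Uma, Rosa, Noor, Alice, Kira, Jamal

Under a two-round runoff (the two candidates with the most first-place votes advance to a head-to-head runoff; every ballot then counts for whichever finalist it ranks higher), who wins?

Round 1 first-place votes: Kira 0, Rosa 9, Noor 12, Uma 21, Alice 6, Jamal 13. Uma and Jamal advance.
Runoff: Uma is ranked above Jamal on 21 ballots, Jamal above Uma on 40.

Jamal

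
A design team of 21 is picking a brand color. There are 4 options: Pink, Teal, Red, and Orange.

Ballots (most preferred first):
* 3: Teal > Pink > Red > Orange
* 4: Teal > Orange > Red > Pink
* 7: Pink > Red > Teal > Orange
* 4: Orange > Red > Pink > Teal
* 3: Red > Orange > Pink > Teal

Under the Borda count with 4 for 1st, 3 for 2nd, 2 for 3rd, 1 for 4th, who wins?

Red

Pink: 3×3 + 4×1 + 7×4 + 4×2 + 3×2 = 55
Teal: 3×4 + 4×4 + 7×2 + 4×1 + 3×1 = 49
Red: 3×2 + 4×2 + 7×3 + 4×3 + 3×4 = 59
Orange: 3×1 + 4×3 + 7×1 + 4×4 + 3×3 = 47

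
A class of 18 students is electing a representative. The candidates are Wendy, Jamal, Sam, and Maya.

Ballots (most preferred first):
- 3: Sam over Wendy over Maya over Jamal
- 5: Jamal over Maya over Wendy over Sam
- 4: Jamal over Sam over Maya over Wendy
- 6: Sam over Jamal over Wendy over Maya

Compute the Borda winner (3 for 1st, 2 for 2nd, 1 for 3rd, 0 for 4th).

Wendy: 3×2 + 5×1 + 4×0 + 6×1 = 17
Jamal: 3×0 + 5×3 + 4×3 + 6×2 = 39
Sam: 3×3 + 5×0 + 4×2 + 6×3 = 35
Maya: 3×1 + 5×2 + 4×1 + 6×0 = 17

Jamal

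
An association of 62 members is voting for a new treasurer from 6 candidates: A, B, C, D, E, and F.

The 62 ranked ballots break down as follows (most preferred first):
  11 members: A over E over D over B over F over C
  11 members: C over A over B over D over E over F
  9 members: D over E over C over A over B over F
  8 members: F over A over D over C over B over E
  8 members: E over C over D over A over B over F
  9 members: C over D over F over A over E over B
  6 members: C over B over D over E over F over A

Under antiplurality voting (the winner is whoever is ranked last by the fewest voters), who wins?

D

Last-place votes: A 6, B 9, C 11, D 0, E 8, F 28.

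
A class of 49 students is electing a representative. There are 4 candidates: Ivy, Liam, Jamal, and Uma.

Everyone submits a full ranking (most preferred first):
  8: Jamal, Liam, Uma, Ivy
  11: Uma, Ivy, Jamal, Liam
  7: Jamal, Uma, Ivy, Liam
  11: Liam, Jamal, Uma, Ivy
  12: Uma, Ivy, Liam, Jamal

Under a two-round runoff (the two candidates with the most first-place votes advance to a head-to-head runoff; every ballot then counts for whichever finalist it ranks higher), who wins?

Round 1 first-place votes: Ivy 0, Liam 11, Jamal 15, Uma 23. Uma and Jamal advance.
Runoff: Uma is ranked above Jamal on 23 ballots, Jamal above Uma on 26.

Jamal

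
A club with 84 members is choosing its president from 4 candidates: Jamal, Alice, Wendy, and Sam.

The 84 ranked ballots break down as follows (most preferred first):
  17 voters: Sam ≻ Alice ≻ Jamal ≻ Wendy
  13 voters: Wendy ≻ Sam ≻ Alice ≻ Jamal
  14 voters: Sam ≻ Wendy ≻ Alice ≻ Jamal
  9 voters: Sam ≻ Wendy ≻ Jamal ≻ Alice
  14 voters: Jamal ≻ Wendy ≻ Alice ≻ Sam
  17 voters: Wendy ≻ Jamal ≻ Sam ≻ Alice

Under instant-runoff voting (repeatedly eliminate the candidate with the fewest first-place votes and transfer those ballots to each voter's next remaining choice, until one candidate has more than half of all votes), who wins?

Wendy

Round 1: Jamal 14, Alice 0, Wendy 30, Sam 40. Alice eliminated.
Round 2: Jamal 14, Wendy 30, Sam 40. Jamal eliminated.
Round 3: Wendy 44, Sam 40. Wendy has a majority (≥43).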